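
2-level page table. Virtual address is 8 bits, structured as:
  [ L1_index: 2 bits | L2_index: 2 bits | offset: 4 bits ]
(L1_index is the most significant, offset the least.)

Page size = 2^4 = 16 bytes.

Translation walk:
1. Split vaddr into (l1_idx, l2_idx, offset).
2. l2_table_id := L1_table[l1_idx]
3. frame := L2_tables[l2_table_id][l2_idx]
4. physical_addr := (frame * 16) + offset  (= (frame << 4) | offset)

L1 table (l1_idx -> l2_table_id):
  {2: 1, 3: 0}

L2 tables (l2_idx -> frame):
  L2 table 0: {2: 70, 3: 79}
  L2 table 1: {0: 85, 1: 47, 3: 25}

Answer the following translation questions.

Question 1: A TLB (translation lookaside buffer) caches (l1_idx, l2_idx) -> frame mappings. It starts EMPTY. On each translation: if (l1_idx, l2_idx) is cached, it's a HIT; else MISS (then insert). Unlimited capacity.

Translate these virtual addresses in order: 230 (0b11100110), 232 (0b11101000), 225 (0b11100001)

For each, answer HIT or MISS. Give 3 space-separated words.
Answer: MISS HIT HIT

Derivation:
vaddr=230: (3,2) not in TLB -> MISS, insert
vaddr=232: (3,2) in TLB -> HIT
vaddr=225: (3,2) in TLB -> HIT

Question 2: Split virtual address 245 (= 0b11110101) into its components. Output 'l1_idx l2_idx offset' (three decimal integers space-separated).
Answer: 3 3 5

Derivation:
vaddr = 245 = 0b11110101
  top 2 bits -> l1_idx = 3
  next 2 bits -> l2_idx = 3
  bottom 4 bits -> offset = 5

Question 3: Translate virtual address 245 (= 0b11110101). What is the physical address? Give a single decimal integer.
Answer: 1269

Derivation:
vaddr = 245 = 0b11110101
Split: l1_idx=3, l2_idx=3, offset=5
L1[3] = 0
L2[0][3] = 79
paddr = 79 * 16 + 5 = 1269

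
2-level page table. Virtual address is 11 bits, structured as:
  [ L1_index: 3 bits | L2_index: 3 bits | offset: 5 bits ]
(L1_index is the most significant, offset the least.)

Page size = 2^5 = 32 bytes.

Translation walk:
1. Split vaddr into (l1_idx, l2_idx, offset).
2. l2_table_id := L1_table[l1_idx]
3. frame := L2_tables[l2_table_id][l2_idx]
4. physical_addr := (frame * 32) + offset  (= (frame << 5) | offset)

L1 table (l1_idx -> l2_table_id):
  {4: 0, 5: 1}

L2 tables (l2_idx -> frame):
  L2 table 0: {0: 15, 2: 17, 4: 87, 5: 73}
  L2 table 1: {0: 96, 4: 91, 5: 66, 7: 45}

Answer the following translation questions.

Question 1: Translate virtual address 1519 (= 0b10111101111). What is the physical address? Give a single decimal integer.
vaddr = 1519 = 0b10111101111
Split: l1_idx=5, l2_idx=7, offset=15
L1[5] = 1
L2[1][7] = 45
paddr = 45 * 32 + 15 = 1455

Answer: 1455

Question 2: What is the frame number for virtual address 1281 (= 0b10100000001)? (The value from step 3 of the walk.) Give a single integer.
Answer: 96

Derivation:
vaddr = 1281: l1_idx=5, l2_idx=0
L1[5] = 1; L2[1][0] = 96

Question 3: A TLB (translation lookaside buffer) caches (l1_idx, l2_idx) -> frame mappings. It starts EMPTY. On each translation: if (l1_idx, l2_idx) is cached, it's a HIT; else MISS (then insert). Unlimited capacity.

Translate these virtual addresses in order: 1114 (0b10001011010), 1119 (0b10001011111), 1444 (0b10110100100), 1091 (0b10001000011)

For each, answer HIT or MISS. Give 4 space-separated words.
vaddr=1114: (4,2) not in TLB -> MISS, insert
vaddr=1119: (4,2) in TLB -> HIT
vaddr=1444: (5,5) not in TLB -> MISS, insert
vaddr=1091: (4,2) in TLB -> HIT

Answer: MISS HIT MISS HIT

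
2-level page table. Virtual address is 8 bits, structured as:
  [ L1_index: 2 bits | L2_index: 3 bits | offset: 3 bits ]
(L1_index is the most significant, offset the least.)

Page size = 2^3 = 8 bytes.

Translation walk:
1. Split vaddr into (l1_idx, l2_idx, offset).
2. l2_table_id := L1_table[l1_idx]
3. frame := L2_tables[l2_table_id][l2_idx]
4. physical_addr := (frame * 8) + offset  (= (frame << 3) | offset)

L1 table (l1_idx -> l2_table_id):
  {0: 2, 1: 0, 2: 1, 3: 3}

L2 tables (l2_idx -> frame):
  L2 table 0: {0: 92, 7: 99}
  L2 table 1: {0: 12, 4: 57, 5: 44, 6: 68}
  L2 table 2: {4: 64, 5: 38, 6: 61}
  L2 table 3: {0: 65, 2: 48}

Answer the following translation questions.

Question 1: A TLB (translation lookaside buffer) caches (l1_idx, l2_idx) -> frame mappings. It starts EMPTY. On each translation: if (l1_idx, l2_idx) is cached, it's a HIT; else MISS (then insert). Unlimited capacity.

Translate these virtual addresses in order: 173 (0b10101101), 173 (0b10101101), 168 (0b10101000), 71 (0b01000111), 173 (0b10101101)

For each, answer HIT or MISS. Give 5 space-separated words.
vaddr=173: (2,5) not in TLB -> MISS, insert
vaddr=173: (2,5) in TLB -> HIT
vaddr=168: (2,5) in TLB -> HIT
vaddr=71: (1,0) not in TLB -> MISS, insert
vaddr=173: (2,5) in TLB -> HIT

Answer: MISS HIT HIT MISS HIT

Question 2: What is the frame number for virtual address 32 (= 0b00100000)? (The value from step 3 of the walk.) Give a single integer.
Answer: 64

Derivation:
vaddr = 32: l1_idx=0, l2_idx=4
L1[0] = 2; L2[2][4] = 64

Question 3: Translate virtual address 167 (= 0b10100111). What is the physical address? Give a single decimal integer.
Answer: 463

Derivation:
vaddr = 167 = 0b10100111
Split: l1_idx=2, l2_idx=4, offset=7
L1[2] = 1
L2[1][4] = 57
paddr = 57 * 8 + 7 = 463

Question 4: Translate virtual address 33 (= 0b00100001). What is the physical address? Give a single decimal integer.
vaddr = 33 = 0b00100001
Split: l1_idx=0, l2_idx=4, offset=1
L1[0] = 2
L2[2][4] = 64
paddr = 64 * 8 + 1 = 513

Answer: 513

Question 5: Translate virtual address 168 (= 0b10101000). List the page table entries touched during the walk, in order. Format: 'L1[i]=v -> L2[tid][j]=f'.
vaddr = 168 = 0b10101000
Split: l1_idx=2, l2_idx=5, offset=0

Answer: L1[2]=1 -> L2[1][5]=44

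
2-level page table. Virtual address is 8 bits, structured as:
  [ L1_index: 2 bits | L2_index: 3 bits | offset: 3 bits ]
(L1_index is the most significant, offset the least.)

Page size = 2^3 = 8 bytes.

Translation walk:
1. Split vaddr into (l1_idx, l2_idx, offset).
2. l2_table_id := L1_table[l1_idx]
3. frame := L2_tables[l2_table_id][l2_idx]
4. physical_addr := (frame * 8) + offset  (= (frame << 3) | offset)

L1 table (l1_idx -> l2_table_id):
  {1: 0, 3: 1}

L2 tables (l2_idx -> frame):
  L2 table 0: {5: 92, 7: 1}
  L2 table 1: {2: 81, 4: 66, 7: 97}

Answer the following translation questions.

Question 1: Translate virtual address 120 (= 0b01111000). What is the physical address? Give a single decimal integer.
Answer: 8

Derivation:
vaddr = 120 = 0b01111000
Split: l1_idx=1, l2_idx=7, offset=0
L1[1] = 0
L2[0][7] = 1
paddr = 1 * 8 + 0 = 8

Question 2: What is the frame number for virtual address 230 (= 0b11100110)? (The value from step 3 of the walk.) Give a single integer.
vaddr = 230: l1_idx=3, l2_idx=4
L1[3] = 1; L2[1][4] = 66

Answer: 66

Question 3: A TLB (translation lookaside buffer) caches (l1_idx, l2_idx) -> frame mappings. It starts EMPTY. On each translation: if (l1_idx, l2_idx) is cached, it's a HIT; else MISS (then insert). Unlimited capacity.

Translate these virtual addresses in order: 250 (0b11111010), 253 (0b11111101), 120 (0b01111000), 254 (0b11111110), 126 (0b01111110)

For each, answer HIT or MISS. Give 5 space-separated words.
vaddr=250: (3,7) not in TLB -> MISS, insert
vaddr=253: (3,7) in TLB -> HIT
vaddr=120: (1,7) not in TLB -> MISS, insert
vaddr=254: (3,7) in TLB -> HIT
vaddr=126: (1,7) in TLB -> HIT

Answer: MISS HIT MISS HIT HIT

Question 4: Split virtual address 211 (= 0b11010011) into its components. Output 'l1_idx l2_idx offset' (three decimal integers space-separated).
vaddr = 211 = 0b11010011
  top 2 bits -> l1_idx = 3
  next 3 bits -> l2_idx = 2
  bottom 3 bits -> offset = 3

Answer: 3 2 3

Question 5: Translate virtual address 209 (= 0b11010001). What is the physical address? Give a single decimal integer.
vaddr = 209 = 0b11010001
Split: l1_idx=3, l2_idx=2, offset=1
L1[3] = 1
L2[1][2] = 81
paddr = 81 * 8 + 1 = 649

Answer: 649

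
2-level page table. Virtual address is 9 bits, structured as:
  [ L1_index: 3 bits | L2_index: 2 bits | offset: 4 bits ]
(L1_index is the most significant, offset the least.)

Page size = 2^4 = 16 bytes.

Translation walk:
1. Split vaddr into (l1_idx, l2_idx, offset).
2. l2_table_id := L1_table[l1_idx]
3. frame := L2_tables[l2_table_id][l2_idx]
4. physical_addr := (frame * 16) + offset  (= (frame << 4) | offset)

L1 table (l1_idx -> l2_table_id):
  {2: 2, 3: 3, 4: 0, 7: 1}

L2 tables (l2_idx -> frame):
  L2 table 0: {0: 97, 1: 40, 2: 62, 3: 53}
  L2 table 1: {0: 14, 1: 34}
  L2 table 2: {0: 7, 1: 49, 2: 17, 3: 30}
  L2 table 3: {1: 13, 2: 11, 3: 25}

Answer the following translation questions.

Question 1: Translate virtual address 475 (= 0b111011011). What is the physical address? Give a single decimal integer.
vaddr = 475 = 0b111011011
Split: l1_idx=7, l2_idx=1, offset=11
L1[7] = 1
L2[1][1] = 34
paddr = 34 * 16 + 11 = 555

Answer: 555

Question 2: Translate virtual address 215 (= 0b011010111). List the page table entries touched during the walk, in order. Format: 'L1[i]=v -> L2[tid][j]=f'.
vaddr = 215 = 0b011010111
Split: l1_idx=3, l2_idx=1, offset=7

Answer: L1[3]=3 -> L2[3][1]=13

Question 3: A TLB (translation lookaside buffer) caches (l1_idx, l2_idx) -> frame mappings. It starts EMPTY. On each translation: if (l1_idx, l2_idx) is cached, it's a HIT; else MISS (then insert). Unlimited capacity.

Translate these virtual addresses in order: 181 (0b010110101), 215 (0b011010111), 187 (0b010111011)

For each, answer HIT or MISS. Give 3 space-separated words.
vaddr=181: (2,3) not in TLB -> MISS, insert
vaddr=215: (3,1) not in TLB -> MISS, insert
vaddr=187: (2,3) in TLB -> HIT

Answer: MISS MISS HIT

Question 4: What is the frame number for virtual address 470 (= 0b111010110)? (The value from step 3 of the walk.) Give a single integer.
Answer: 34

Derivation:
vaddr = 470: l1_idx=7, l2_idx=1
L1[7] = 1; L2[1][1] = 34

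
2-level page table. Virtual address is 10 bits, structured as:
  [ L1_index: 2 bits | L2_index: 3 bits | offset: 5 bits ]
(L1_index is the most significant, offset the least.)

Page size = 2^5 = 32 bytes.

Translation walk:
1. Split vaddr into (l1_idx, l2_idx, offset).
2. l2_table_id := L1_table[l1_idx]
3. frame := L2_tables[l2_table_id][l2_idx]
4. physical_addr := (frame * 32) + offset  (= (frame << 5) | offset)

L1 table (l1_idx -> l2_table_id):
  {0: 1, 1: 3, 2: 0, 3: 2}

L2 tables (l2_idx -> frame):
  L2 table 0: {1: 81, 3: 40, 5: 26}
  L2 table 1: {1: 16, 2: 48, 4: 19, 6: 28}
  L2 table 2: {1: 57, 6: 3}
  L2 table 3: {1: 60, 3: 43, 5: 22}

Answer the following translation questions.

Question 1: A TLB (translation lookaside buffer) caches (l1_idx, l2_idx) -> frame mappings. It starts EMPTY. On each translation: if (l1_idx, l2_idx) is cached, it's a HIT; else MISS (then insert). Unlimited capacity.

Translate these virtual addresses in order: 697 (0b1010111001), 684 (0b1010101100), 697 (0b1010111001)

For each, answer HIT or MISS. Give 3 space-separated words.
Answer: MISS HIT HIT

Derivation:
vaddr=697: (2,5) not in TLB -> MISS, insert
vaddr=684: (2,5) in TLB -> HIT
vaddr=697: (2,5) in TLB -> HIT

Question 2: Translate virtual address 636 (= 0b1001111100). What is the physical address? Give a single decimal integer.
vaddr = 636 = 0b1001111100
Split: l1_idx=2, l2_idx=3, offset=28
L1[2] = 0
L2[0][3] = 40
paddr = 40 * 32 + 28 = 1308

Answer: 1308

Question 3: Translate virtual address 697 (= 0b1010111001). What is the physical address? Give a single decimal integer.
Answer: 857

Derivation:
vaddr = 697 = 0b1010111001
Split: l1_idx=2, l2_idx=5, offset=25
L1[2] = 0
L2[0][5] = 26
paddr = 26 * 32 + 25 = 857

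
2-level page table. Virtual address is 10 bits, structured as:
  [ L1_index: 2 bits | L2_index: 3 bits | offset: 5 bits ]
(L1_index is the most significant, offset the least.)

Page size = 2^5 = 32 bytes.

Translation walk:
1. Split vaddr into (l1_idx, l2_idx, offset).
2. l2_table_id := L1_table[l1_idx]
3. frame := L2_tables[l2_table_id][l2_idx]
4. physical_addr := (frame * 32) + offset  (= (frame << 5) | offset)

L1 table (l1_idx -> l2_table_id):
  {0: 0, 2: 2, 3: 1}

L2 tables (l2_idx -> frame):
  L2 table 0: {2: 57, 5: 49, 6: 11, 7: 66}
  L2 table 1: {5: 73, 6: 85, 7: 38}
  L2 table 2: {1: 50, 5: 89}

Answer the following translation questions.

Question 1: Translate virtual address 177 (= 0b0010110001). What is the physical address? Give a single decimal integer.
Answer: 1585

Derivation:
vaddr = 177 = 0b0010110001
Split: l1_idx=0, l2_idx=5, offset=17
L1[0] = 0
L2[0][5] = 49
paddr = 49 * 32 + 17 = 1585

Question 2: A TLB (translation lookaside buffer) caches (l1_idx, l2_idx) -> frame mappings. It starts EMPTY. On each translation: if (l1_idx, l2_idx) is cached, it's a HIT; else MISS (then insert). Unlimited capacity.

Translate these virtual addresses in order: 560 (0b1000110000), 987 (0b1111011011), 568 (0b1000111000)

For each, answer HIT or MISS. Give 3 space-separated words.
vaddr=560: (2,1) not in TLB -> MISS, insert
vaddr=987: (3,6) not in TLB -> MISS, insert
vaddr=568: (2,1) in TLB -> HIT

Answer: MISS MISS HIT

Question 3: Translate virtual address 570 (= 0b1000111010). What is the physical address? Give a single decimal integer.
vaddr = 570 = 0b1000111010
Split: l1_idx=2, l2_idx=1, offset=26
L1[2] = 2
L2[2][1] = 50
paddr = 50 * 32 + 26 = 1626

Answer: 1626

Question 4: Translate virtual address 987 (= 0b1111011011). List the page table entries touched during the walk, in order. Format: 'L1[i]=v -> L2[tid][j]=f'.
Answer: L1[3]=1 -> L2[1][6]=85

Derivation:
vaddr = 987 = 0b1111011011
Split: l1_idx=3, l2_idx=6, offset=27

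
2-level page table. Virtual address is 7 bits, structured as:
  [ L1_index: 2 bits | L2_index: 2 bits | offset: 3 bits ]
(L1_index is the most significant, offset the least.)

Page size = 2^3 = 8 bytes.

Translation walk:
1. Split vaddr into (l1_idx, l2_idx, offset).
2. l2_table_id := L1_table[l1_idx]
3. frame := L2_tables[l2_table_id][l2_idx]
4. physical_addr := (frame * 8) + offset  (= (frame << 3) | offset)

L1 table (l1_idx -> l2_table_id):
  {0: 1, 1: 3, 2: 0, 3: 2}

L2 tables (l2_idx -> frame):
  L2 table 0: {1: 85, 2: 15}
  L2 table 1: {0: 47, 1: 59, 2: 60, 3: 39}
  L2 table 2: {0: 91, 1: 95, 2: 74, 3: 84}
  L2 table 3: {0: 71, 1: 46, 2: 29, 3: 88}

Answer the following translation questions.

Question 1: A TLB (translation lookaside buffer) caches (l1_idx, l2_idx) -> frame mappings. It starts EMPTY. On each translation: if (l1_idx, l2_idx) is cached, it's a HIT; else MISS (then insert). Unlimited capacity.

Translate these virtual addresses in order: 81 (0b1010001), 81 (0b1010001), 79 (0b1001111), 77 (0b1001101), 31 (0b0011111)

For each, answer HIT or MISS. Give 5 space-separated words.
Answer: MISS HIT MISS HIT MISS

Derivation:
vaddr=81: (2,2) not in TLB -> MISS, insert
vaddr=81: (2,2) in TLB -> HIT
vaddr=79: (2,1) not in TLB -> MISS, insert
vaddr=77: (2,1) in TLB -> HIT
vaddr=31: (0,3) not in TLB -> MISS, insert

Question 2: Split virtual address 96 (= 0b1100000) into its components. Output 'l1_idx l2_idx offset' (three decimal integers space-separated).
vaddr = 96 = 0b1100000
  top 2 bits -> l1_idx = 3
  next 2 bits -> l2_idx = 0
  bottom 3 bits -> offset = 0

Answer: 3 0 0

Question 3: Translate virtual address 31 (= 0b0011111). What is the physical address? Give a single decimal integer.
vaddr = 31 = 0b0011111
Split: l1_idx=0, l2_idx=3, offset=7
L1[0] = 1
L2[1][3] = 39
paddr = 39 * 8 + 7 = 319

Answer: 319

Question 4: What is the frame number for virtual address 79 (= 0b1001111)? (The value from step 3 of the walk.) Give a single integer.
vaddr = 79: l1_idx=2, l2_idx=1
L1[2] = 0; L2[0][1] = 85

Answer: 85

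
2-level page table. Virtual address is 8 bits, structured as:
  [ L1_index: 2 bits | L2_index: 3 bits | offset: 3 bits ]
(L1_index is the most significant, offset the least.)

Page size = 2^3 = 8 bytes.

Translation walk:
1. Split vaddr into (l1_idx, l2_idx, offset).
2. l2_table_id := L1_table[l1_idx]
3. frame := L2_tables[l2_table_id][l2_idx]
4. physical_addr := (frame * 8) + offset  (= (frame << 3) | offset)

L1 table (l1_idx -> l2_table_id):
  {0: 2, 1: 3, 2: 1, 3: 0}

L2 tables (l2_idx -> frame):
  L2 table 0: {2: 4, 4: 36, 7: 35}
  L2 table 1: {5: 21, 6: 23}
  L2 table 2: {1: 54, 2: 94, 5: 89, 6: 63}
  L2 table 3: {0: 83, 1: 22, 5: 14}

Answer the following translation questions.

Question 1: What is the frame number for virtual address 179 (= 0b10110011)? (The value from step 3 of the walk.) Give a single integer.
vaddr = 179: l1_idx=2, l2_idx=6
L1[2] = 1; L2[1][6] = 23

Answer: 23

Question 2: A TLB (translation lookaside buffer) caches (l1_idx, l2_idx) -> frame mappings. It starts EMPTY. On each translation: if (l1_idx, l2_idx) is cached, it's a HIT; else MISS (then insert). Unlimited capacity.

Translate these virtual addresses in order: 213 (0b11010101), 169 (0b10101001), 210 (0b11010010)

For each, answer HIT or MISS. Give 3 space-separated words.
vaddr=213: (3,2) not in TLB -> MISS, insert
vaddr=169: (2,5) not in TLB -> MISS, insert
vaddr=210: (3,2) in TLB -> HIT

Answer: MISS MISS HIT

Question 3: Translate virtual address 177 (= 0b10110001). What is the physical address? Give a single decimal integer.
vaddr = 177 = 0b10110001
Split: l1_idx=2, l2_idx=6, offset=1
L1[2] = 1
L2[1][6] = 23
paddr = 23 * 8 + 1 = 185

Answer: 185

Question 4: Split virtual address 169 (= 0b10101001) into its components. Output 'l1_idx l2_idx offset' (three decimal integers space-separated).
Answer: 2 5 1

Derivation:
vaddr = 169 = 0b10101001
  top 2 bits -> l1_idx = 2
  next 3 bits -> l2_idx = 5
  bottom 3 bits -> offset = 1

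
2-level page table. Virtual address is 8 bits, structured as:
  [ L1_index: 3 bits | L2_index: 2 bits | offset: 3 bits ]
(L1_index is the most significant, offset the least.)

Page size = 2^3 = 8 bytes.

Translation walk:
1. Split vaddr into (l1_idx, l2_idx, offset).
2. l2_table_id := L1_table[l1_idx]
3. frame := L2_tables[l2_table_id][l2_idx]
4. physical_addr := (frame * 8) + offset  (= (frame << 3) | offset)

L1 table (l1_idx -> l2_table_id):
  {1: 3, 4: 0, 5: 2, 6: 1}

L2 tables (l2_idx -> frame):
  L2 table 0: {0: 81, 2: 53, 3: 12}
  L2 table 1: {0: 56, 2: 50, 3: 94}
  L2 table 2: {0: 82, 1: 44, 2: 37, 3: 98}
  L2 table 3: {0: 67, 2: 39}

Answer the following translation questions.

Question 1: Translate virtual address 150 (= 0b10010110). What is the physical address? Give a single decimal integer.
Answer: 430

Derivation:
vaddr = 150 = 0b10010110
Split: l1_idx=4, l2_idx=2, offset=6
L1[4] = 0
L2[0][2] = 53
paddr = 53 * 8 + 6 = 430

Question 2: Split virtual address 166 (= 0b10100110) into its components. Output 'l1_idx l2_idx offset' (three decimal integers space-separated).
vaddr = 166 = 0b10100110
  top 3 bits -> l1_idx = 5
  next 2 bits -> l2_idx = 0
  bottom 3 bits -> offset = 6

Answer: 5 0 6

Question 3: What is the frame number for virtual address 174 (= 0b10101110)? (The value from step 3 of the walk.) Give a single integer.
vaddr = 174: l1_idx=5, l2_idx=1
L1[5] = 2; L2[2][1] = 44

Answer: 44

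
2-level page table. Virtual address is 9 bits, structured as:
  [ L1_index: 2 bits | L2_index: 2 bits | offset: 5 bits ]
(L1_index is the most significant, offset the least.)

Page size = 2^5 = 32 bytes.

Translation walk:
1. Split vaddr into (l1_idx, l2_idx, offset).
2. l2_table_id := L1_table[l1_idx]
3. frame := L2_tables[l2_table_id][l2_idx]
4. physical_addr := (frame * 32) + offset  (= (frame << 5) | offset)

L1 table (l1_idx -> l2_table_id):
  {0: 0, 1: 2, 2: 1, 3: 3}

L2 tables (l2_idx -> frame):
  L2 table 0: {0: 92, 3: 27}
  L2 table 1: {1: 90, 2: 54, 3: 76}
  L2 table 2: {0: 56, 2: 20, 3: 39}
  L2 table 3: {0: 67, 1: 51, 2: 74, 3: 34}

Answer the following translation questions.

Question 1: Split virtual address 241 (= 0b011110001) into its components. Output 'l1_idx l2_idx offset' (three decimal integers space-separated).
vaddr = 241 = 0b011110001
  top 2 bits -> l1_idx = 1
  next 2 bits -> l2_idx = 3
  bottom 5 bits -> offset = 17

Answer: 1 3 17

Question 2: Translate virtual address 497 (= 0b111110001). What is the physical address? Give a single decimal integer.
vaddr = 497 = 0b111110001
Split: l1_idx=3, l2_idx=3, offset=17
L1[3] = 3
L2[3][3] = 34
paddr = 34 * 32 + 17 = 1105

Answer: 1105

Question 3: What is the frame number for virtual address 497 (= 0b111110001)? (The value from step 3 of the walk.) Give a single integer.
Answer: 34

Derivation:
vaddr = 497: l1_idx=3, l2_idx=3
L1[3] = 3; L2[3][3] = 34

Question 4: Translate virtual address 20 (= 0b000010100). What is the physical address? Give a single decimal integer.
vaddr = 20 = 0b000010100
Split: l1_idx=0, l2_idx=0, offset=20
L1[0] = 0
L2[0][0] = 92
paddr = 92 * 32 + 20 = 2964

Answer: 2964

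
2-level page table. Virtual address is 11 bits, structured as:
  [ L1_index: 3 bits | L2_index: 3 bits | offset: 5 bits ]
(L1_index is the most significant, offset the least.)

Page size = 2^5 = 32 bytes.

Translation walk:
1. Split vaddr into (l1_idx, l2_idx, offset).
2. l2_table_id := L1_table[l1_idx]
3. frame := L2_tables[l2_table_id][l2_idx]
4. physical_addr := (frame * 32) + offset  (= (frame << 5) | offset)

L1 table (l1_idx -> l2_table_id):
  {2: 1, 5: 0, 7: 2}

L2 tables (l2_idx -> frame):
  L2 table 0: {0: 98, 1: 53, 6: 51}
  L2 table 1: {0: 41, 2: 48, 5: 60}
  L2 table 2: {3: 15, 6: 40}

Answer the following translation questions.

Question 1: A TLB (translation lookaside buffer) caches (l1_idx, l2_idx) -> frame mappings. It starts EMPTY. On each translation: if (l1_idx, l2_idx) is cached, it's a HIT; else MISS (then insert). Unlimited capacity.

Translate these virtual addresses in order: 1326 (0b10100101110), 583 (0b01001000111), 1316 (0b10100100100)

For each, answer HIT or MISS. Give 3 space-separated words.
Answer: MISS MISS HIT

Derivation:
vaddr=1326: (5,1) not in TLB -> MISS, insert
vaddr=583: (2,2) not in TLB -> MISS, insert
vaddr=1316: (5,1) in TLB -> HIT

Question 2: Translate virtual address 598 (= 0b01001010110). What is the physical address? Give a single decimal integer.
vaddr = 598 = 0b01001010110
Split: l1_idx=2, l2_idx=2, offset=22
L1[2] = 1
L2[1][2] = 48
paddr = 48 * 32 + 22 = 1558

Answer: 1558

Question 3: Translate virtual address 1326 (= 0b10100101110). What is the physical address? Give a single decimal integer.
vaddr = 1326 = 0b10100101110
Split: l1_idx=5, l2_idx=1, offset=14
L1[5] = 0
L2[0][1] = 53
paddr = 53 * 32 + 14 = 1710

Answer: 1710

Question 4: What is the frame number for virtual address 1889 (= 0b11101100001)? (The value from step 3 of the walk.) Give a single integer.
Answer: 15

Derivation:
vaddr = 1889: l1_idx=7, l2_idx=3
L1[7] = 2; L2[2][3] = 15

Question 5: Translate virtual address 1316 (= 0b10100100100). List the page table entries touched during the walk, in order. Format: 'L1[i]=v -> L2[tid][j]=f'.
Answer: L1[5]=0 -> L2[0][1]=53

Derivation:
vaddr = 1316 = 0b10100100100
Split: l1_idx=5, l2_idx=1, offset=4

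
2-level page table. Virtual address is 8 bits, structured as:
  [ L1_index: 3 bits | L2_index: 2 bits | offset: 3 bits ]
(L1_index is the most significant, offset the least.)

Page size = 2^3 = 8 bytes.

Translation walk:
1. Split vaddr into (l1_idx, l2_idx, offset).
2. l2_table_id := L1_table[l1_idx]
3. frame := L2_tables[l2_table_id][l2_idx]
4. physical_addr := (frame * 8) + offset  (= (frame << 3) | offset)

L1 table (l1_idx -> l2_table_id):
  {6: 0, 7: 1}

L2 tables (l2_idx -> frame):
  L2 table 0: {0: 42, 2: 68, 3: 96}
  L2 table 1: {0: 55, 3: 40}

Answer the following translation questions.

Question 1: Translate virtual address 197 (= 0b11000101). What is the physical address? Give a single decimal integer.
Answer: 341

Derivation:
vaddr = 197 = 0b11000101
Split: l1_idx=6, l2_idx=0, offset=5
L1[6] = 0
L2[0][0] = 42
paddr = 42 * 8 + 5 = 341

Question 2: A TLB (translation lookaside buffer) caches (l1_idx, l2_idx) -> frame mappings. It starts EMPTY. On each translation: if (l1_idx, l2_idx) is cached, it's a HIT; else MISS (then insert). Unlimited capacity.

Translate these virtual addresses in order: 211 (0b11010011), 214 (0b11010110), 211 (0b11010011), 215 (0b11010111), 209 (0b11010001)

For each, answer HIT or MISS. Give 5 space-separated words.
vaddr=211: (6,2) not in TLB -> MISS, insert
vaddr=214: (6,2) in TLB -> HIT
vaddr=211: (6,2) in TLB -> HIT
vaddr=215: (6,2) in TLB -> HIT
vaddr=209: (6,2) in TLB -> HIT

Answer: MISS HIT HIT HIT HIT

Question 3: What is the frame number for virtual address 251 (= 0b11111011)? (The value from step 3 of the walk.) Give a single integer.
Answer: 40

Derivation:
vaddr = 251: l1_idx=7, l2_idx=3
L1[7] = 1; L2[1][3] = 40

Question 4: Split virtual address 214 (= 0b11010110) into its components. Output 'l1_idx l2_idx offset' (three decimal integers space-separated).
Answer: 6 2 6

Derivation:
vaddr = 214 = 0b11010110
  top 3 bits -> l1_idx = 6
  next 2 bits -> l2_idx = 2
  bottom 3 bits -> offset = 6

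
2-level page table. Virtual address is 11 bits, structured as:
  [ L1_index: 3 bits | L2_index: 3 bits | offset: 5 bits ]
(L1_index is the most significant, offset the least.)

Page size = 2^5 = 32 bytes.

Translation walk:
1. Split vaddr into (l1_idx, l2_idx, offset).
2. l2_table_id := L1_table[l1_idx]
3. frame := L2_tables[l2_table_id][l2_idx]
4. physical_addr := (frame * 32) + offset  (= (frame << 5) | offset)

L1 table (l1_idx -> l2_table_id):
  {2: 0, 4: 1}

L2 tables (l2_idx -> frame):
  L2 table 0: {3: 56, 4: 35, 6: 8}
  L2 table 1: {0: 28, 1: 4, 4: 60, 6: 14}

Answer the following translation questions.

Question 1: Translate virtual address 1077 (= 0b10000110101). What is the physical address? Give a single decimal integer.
vaddr = 1077 = 0b10000110101
Split: l1_idx=4, l2_idx=1, offset=21
L1[4] = 1
L2[1][1] = 4
paddr = 4 * 32 + 21 = 149

Answer: 149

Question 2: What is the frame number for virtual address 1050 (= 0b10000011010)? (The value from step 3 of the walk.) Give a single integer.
vaddr = 1050: l1_idx=4, l2_idx=0
L1[4] = 1; L2[1][0] = 28

Answer: 28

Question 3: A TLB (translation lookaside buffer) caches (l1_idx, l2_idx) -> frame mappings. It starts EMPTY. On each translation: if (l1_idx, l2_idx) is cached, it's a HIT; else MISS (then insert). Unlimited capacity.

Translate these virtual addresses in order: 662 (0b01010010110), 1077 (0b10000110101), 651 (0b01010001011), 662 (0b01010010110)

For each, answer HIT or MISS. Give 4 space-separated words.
Answer: MISS MISS HIT HIT

Derivation:
vaddr=662: (2,4) not in TLB -> MISS, insert
vaddr=1077: (4,1) not in TLB -> MISS, insert
vaddr=651: (2,4) in TLB -> HIT
vaddr=662: (2,4) in TLB -> HIT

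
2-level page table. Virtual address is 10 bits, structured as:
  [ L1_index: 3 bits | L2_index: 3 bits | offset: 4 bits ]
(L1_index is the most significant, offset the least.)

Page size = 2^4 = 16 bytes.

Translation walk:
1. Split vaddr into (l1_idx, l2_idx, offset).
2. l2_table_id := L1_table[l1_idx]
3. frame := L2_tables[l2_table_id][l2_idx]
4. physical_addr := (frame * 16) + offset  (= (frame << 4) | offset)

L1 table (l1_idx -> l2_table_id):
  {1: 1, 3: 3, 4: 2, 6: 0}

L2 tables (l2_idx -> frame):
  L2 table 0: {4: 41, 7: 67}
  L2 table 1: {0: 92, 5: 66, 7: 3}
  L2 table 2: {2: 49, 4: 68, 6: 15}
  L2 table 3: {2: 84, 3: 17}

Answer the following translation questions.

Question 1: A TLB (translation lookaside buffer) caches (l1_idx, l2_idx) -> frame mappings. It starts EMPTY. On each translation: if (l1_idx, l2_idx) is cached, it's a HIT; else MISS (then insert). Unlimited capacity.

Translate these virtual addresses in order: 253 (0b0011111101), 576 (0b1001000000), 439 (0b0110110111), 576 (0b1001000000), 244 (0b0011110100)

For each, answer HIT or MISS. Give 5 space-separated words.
Answer: MISS MISS MISS HIT HIT

Derivation:
vaddr=253: (1,7) not in TLB -> MISS, insert
vaddr=576: (4,4) not in TLB -> MISS, insert
vaddr=439: (3,3) not in TLB -> MISS, insert
vaddr=576: (4,4) in TLB -> HIT
vaddr=244: (1,7) in TLB -> HIT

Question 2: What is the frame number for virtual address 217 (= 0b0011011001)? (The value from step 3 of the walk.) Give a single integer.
vaddr = 217: l1_idx=1, l2_idx=5
L1[1] = 1; L2[1][5] = 66

Answer: 66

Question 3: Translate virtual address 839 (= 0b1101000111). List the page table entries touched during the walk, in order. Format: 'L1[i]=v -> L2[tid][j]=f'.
vaddr = 839 = 0b1101000111
Split: l1_idx=6, l2_idx=4, offset=7

Answer: L1[6]=0 -> L2[0][4]=41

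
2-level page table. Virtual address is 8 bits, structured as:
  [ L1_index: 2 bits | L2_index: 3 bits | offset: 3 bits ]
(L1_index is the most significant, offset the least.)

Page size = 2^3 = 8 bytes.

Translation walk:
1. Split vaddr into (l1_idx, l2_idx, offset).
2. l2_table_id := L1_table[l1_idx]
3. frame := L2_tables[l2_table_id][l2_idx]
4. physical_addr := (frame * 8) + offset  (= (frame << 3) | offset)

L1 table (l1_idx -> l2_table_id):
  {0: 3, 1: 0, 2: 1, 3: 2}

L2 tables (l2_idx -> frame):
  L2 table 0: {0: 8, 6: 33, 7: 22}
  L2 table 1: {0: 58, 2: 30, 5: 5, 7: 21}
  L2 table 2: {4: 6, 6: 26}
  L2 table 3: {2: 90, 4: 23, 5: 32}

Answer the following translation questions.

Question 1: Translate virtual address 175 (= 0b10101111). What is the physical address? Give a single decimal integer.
vaddr = 175 = 0b10101111
Split: l1_idx=2, l2_idx=5, offset=7
L1[2] = 1
L2[1][5] = 5
paddr = 5 * 8 + 7 = 47

Answer: 47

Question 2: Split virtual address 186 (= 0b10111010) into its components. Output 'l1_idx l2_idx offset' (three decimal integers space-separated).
vaddr = 186 = 0b10111010
  top 2 bits -> l1_idx = 2
  next 3 bits -> l2_idx = 7
  bottom 3 bits -> offset = 2

Answer: 2 7 2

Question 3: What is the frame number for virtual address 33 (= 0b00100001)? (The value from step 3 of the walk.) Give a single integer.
vaddr = 33: l1_idx=0, l2_idx=4
L1[0] = 3; L2[3][4] = 23

Answer: 23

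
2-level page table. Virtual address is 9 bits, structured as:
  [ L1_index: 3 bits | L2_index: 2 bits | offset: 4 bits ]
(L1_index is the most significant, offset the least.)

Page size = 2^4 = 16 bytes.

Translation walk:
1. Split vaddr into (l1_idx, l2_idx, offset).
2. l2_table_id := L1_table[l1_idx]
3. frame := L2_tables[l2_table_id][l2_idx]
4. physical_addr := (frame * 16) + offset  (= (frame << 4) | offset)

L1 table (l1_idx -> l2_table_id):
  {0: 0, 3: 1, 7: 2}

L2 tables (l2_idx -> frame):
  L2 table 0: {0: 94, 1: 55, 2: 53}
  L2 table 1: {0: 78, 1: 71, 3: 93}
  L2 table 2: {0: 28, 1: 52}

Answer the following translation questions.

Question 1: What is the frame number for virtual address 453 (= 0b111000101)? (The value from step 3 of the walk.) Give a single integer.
Answer: 28

Derivation:
vaddr = 453: l1_idx=7, l2_idx=0
L1[7] = 2; L2[2][0] = 28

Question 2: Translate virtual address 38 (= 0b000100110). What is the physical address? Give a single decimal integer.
vaddr = 38 = 0b000100110
Split: l1_idx=0, l2_idx=2, offset=6
L1[0] = 0
L2[0][2] = 53
paddr = 53 * 16 + 6 = 854

Answer: 854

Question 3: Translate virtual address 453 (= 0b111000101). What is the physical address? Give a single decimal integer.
vaddr = 453 = 0b111000101
Split: l1_idx=7, l2_idx=0, offset=5
L1[7] = 2
L2[2][0] = 28
paddr = 28 * 16 + 5 = 453

Answer: 453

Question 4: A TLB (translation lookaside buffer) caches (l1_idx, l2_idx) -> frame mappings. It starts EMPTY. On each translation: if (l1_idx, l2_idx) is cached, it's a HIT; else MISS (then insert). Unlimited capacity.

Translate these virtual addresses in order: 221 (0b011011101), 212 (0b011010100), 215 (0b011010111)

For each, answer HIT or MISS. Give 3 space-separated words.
Answer: MISS HIT HIT

Derivation:
vaddr=221: (3,1) not in TLB -> MISS, insert
vaddr=212: (3,1) in TLB -> HIT
vaddr=215: (3,1) in TLB -> HIT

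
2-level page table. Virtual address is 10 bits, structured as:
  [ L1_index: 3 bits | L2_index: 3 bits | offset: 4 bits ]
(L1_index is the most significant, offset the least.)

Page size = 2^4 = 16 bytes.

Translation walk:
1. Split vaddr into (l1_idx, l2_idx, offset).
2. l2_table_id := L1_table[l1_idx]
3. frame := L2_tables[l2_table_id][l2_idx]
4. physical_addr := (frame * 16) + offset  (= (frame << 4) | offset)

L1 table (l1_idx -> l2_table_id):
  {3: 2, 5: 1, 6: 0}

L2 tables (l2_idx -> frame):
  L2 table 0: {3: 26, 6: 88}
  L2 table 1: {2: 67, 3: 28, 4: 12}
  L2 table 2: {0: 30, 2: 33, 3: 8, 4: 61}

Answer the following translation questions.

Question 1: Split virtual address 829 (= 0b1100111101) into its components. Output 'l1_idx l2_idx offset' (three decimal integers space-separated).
vaddr = 829 = 0b1100111101
  top 3 bits -> l1_idx = 6
  next 3 bits -> l2_idx = 3
  bottom 4 bits -> offset = 13

Answer: 6 3 13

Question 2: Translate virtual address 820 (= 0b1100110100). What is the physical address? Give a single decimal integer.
vaddr = 820 = 0b1100110100
Split: l1_idx=6, l2_idx=3, offset=4
L1[6] = 0
L2[0][3] = 26
paddr = 26 * 16 + 4 = 420

Answer: 420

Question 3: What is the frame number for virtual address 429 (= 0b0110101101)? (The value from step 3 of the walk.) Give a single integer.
vaddr = 429: l1_idx=3, l2_idx=2
L1[3] = 2; L2[2][2] = 33

Answer: 33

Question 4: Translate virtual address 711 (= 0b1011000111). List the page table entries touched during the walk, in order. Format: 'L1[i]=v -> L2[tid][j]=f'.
Answer: L1[5]=1 -> L2[1][4]=12

Derivation:
vaddr = 711 = 0b1011000111
Split: l1_idx=5, l2_idx=4, offset=7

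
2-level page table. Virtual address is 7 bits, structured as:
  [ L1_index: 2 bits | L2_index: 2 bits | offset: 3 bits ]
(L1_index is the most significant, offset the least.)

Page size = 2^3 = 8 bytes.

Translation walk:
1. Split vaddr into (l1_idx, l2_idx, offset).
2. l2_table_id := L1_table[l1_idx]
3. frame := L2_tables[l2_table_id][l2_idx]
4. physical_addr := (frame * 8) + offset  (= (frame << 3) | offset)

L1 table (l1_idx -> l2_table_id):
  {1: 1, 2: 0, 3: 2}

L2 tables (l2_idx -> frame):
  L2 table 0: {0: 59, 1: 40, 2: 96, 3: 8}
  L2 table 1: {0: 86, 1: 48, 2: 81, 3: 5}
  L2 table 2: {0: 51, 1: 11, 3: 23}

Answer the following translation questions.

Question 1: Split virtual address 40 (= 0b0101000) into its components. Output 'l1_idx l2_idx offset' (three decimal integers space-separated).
Answer: 1 1 0

Derivation:
vaddr = 40 = 0b0101000
  top 2 bits -> l1_idx = 1
  next 2 bits -> l2_idx = 1
  bottom 3 bits -> offset = 0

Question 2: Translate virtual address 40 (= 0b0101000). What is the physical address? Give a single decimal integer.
vaddr = 40 = 0b0101000
Split: l1_idx=1, l2_idx=1, offset=0
L1[1] = 1
L2[1][1] = 48
paddr = 48 * 8 + 0 = 384

Answer: 384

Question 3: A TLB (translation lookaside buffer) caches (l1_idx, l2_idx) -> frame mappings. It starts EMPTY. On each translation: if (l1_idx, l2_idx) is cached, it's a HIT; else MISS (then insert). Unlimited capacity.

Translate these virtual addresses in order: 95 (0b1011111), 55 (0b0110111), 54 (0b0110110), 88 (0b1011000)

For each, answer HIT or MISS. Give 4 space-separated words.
vaddr=95: (2,3) not in TLB -> MISS, insert
vaddr=55: (1,2) not in TLB -> MISS, insert
vaddr=54: (1,2) in TLB -> HIT
vaddr=88: (2,3) in TLB -> HIT

Answer: MISS MISS HIT HIT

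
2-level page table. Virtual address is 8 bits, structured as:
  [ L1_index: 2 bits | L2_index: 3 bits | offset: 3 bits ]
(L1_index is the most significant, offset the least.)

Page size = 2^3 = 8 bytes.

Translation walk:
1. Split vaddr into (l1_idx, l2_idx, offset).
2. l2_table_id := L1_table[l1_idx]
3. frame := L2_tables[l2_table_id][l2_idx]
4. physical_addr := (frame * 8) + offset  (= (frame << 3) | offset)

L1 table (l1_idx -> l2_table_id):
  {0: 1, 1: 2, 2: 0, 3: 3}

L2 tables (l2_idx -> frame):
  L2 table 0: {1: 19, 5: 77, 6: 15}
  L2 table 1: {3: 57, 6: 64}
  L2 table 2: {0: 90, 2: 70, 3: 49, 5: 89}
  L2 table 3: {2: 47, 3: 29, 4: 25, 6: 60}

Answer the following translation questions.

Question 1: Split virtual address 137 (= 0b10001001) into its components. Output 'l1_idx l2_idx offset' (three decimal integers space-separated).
Answer: 2 1 1

Derivation:
vaddr = 137 = 0b10001001
  top 2 bits -> l1_idx = 2
  next 3 bits -> l2_idx = 1
  bottom 3 bits -> offset = 1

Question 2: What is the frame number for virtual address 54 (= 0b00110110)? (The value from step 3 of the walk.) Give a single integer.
Answer: 64

Derivation:
vaddr = 54: l1_idx=0, l2_idx=6
L1[0] = 1; L2[1][6] = 64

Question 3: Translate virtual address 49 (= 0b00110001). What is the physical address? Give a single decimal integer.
vaddr = 49 = 0b00110001
Split: l1_idx=0, l2_idx=6, offset=1
L1[0] = 1
L2[1][6] = 64
paddr = 64 * 8 + 1 = 513

Answer: 513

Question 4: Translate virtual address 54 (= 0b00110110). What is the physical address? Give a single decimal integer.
vaddr = 54 = 0b00110110
Split: l1_idx=0, l2_idx=6, offset=6
L1[0] = 1
L2[1][6] = 64
paddr = 64 * 8 + 6 = 518

Answer: 518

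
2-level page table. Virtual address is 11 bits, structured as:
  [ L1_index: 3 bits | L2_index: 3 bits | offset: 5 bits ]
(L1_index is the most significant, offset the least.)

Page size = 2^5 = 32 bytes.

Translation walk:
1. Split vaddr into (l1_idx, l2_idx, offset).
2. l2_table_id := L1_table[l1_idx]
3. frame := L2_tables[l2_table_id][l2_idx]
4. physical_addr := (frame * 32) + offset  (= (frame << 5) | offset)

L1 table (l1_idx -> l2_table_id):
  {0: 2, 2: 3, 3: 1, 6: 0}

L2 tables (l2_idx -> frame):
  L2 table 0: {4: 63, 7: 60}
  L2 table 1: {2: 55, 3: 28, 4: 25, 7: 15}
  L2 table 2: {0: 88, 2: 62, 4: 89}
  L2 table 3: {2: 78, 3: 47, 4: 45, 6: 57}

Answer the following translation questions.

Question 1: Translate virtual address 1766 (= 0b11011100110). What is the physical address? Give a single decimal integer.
Answer: 1926

Derivation:
vaddr = 1766 = 0b11011100110
Split: l1_idx=6, l2_idx=7, offset=6
L1[6] = 0
L2[0][7] = 60
paddr = 60 * 32 + 6 = 1926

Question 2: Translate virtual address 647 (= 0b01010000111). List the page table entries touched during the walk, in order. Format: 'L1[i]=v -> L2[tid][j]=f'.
Answer: L1[2]=3 -> L2[3][4]=45

Derivation:
vaddr = 647 = 0b01010000111
Split: l1_idx=2, l2_idx=4, offset=7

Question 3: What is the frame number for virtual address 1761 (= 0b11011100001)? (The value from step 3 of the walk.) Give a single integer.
Answer: 60

Derivation:
vaddr = 1761: l1_idx=6, l2_idx=7
L1[6] = 0; L2[0][7] = 60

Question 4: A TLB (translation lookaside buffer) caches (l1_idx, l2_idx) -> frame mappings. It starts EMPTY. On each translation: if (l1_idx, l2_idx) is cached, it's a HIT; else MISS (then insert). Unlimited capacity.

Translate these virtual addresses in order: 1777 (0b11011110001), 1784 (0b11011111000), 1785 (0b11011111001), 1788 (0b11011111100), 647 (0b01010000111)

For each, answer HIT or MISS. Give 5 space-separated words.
vaddr=1777: (6,7) not in TLB -> MISS, insert
vaddr=1784: (6,7) in TLB -> HIT
vaddr=1785: (6,7) in TLB -> HIT
vaddr=1788: (6,7) in TLB -> HIT
vaddr=647: (2,4) not in TLB -> MISS, insert

Answer: MISS HIT HIT HIT MISS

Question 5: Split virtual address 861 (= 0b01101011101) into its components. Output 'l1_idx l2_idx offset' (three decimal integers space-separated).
Answer: 3 2 29

Derivation:
vaddr = 861 = 0b01101011101
  top 3 bits -> l1_idx = 3
  next 3 bits -> l2_idx = 2
  bottom 5 bits -> offset = 29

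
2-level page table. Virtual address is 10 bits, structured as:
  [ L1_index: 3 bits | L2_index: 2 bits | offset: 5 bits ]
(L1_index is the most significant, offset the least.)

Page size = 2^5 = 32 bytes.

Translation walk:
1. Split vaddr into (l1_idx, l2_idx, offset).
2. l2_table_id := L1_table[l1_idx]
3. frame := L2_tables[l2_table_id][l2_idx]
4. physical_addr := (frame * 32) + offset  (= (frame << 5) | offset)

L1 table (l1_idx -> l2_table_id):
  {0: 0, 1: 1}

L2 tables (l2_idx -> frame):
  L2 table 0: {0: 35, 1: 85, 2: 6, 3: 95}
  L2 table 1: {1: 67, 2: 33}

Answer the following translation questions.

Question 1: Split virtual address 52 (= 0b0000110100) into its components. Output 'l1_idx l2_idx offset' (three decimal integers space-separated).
vaddr = 52 = 0b0000110100
  top 3 bits -> l1_idx = 0
  next 2 bits -> l2_idx = 1
  bottom 5 bits -> offset = 20

Answer: 0 1 20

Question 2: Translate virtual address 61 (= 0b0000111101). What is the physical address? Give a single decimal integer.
Answer: 2749

Derivation:
vaddr = 61 = 0b0000111101
Split: l1_idx=0, l2_idx=1, offset=29
L1[0] = 0
L2[0][1] = 85
paddr = 85 * 32 + 29 = 2749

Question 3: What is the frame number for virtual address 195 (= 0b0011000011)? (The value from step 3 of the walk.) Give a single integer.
vaddr = 195: l1_idx=1, l2_idx=2
L1[1] = 1; L2[1][2] = 33

Answer: 33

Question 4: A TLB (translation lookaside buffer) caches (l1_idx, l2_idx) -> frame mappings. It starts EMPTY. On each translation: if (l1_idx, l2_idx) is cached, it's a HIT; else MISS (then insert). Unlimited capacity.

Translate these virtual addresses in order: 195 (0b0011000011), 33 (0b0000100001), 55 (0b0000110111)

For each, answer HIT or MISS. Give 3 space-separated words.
Answer: MISS MISS HIT

Derivation:
vaddr=195: (1,2) not in TLB -> MISS, insert
vaddr=33: (0,1) not in TLB -> MISS, insert
vaddr=55: (0,1) in TLB -> HIT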